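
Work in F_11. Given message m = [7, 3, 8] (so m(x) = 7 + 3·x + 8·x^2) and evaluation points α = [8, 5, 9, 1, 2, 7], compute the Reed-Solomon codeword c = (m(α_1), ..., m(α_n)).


c = [4, 2, 0, 7, 1, 2]

Message polynomial: m(x) = 7 + 3·x + 8·x^2 (mod 11).
For each evaluation point α_i, compute m(α_i) mod 11:
  α_1 = 8: Horner steps 8 → 1 → 4, so m(8) = 4.
  α_2 = 5: Horner steps 8 → 10 → 2, so m(5) = 2.
  α_3 = 9: Horner steps 8 → 9 → 0, so m(9) = 0.
  α_4 = 1: Horner steps 8 → 0 → 7, so m(1) = 7.
  α_5 = 2: Horner steps 8 → 8 → 1, so m(2) = 1.
  α_6 = 7: Horner steps 8 → 4 → 2, so m(7) = 2.
Codeword c = [4, 2, 0, 7, 1, 2] ∈ F_11^6.


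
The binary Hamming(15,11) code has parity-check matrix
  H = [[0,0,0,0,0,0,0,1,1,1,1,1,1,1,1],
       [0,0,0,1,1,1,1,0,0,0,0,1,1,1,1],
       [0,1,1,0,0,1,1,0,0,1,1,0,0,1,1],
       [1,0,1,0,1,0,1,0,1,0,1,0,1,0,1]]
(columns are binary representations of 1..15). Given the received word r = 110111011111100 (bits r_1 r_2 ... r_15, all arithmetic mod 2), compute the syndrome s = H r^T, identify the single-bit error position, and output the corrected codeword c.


s = (0, 1, 0, 1)^T, error position = 5, corrected codeword c = 110101011111100

Compute s = H r^T mod 2 one row at a time:
  s_1 = 1 + 1 + 1 + 1 + 1 + 1 + 0 + 0 = 6 ≡ 0 (mod 2).
  s_2 = 1 + 1 + 1 + 0 + 1 + 1 + 0 + 0 = 5 ≡ 1 (mod 2).
  s_3 = 1 + 0 + 1 + 0 + 1 + 1 + 0 + 0 = 4 ≡ 0 (mod 2).
  s_4 = 1 + 0 + 1 + 0 + 1 + 1 + 1 + 0 = 5 ≡ 1 (mod 2).
s = (0, 1, 0, 1)^T — this equals column 5 of H (binary 0101), so error is at position 5.
Correct: flip bit 5 of r = 110111011111100 to get c = 110101011111100.


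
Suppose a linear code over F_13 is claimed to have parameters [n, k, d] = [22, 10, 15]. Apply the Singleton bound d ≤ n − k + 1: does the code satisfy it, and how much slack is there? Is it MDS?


Singleton RHS = n − k + 1 = 13, slack = -2, bound violated (no such code; not MDS).

Singleton bound: d ≤ n − k + 1.
Here n = 22, k = 10, so n − k + 1 = 13.
Given d = 15, check d ≤ 13: NO.
Slack = (n − k + 1) − d = -2.
The slack is negative: d = 15 exceeds n − k + 1 = 13 by 2, so the Singleton bound is violated and no linear [22, 10, 15]_13 code can exist. In particular it is not MDS (MDS requires d = n − k + 1 exactly).
Description: the claimed parameters are [22, 10, 15]_13; such a code would be impossible (violates the Singleton bound).


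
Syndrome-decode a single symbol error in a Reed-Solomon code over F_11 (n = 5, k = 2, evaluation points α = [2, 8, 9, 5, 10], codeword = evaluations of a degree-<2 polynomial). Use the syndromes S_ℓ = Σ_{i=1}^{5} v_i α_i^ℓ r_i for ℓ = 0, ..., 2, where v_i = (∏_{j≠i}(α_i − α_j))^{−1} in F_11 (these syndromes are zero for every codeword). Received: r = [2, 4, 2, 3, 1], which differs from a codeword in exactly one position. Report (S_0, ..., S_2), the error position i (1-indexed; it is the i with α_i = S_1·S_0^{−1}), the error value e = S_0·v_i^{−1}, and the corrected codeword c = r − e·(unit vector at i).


S = (1, 9, 4), error at position 3, error magnitude e = 5, c = [2, 4, 8, 3, 1].

Step 1: column multipliers v_i = (∏_{j≠i}(α_i − α_j))^{−1} mod 11.
  i = 1 (α = 2): (2−8)(2−9)(2−5)(2−10) = (−6)·(−7)·(−3)·(−8) = 1008 ≡ 7, so v_1 = 7^{−1} = 8 (mod 11).
  i = 2 (α = 8): (8−2)(8−9)(8−5)(8−10) = 6·(−1)·3·(−2) = 36 ≡ 3, so v_2 = 3^{−1} = 4 (mod 11).
  i = 3 (α = 9): (9−2)(9−8)(9−5)(9−10) = 7·1·4·(−1) = −28 ≡ 5, so v_3 = 5^{−1} = 9 (mod 11).
  i = 4 (α = 5): (5−2)(5−8)(5−9)(5−10) = 3·(−3)·(−4)·(−5) = −180 ≡ 7, so v_4 = 7^{−1} = 8 (mod 11).
  i = 5 (α = 10): (10−2)(10−8)(10−9)(10−5) = 8·2·1·5 = 80 ≡ 3, so v_5 = 3^{−1} = 4 (mod 11).
  v = [8, 4, 9, 8, 4].
Step 2: syndromes of r = [2, 4, 2, 3, 1] (all sums mod 11).
  S_0 = Σ v_i r_i = 8·2 + 4·4 + 9·2 + 8·3 + 4·1 = 78 ≡ 1.
  S_1 = Σ v_i α_i r_i = 8·2·2 + 4·8·4 + 9·9·2 + 8·5·3 + 4·10·1 = 482 ≡ 9.
  α_i^2 mod 11 = [4, 9, 4, 3, 1].
  S_2 = Σ v_i α_i^2 r_i = 8·4·2 + 4·9·4 + 9·4·2 + 8·3·3 + 4·1·1 = 356 ≡ 4.
  S = (1, 9, 4) ≠ 0, so r is not a codeword (an error is present).
Step 3: locate the error. For a single error e at position i, S_ℓ = v_i·e·α_i^ℓ, so α_err = S_1/S_0.
  S_0^{−1} = 1^{−1} = 1 (mod 11), so α_err = 9·1 = 9 ≡ 9 = α_3. Error position i = 3.
  Consistency check: S_2/S_1 = 4·5 = 20 ≡ 9 = α_err ✓ (single-error assumption holds).
Step 4: error magnitude e = S_0/v_3 = S_0·∏_{j≠3}(α_3 − α_j) = 1·5 = 5 ≡ 5 (mod 11).
Step 5: correct position 3: c_3 = r_3 − e = 2 − 5 ≡ 8 (mod 11). Hence c = [2, 4, 8, 3, 1].
  Check: interpolating c through the α_i gives m(x) = 5 + 4·x (degree < 2) with m(α_i) = c_i for every i, so c is indeed a codeword.


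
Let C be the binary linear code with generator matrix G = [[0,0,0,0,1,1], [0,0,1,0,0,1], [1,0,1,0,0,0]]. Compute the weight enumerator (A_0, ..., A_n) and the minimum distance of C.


Weight distribution: A_0 = 1, A_2 = 6, A_4 = 1. Minimum distance d = 2.

Enumerate all 2^3 = 8 messages m ∈ F_2^3.
For each, compute codeword c = mG in F_2^6, then tally its weight.
  m = 000 → c = 000000, weight = 0.
  m = 100 → c = 000011, weight = 2.
  m = 010 → c = 001001, weight = 2.
  m = 110 → c = 001010, weight = 2.
  m = 001 → c = 101000, weight = 2.
  m = 101 → c = 101011, weight = 4.
  m = 011 → c = 100001, weight = 2.
  m = 111 → c = 100010, weight = 2.
Tally weights:
  weight 0: 1 codewords.
  weight 2: 6 codewords.
  weight 4: 1 codewords.
Minimum distance d = smallest w > 0 with A_w > 0 = 2.
Sanity: Σ A_w = 8 = 2^3 = 8 ✓.


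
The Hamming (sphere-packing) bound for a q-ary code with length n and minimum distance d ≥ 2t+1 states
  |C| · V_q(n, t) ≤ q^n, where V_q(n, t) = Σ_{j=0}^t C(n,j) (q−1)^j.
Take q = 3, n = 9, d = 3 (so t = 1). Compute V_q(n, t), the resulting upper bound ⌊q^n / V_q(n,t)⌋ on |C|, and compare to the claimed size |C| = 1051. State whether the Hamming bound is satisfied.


V_q(n, t) = 19, q^n = 19683, Hamming bound = 1035, |C| = 1051 > bound (violated).

Step 1: Compute V_q(n, t) = Σ_{j=0}^1 C(n, j) (q−1)^j.
  j = 0: C(9,0)·(2)^0 = 1·1 = 1.
  j = 1: C(9,1)·(2)^1 = 9·2 = 18.
  V_q(n, t) = 1 + 18 = 19.
Step 2: q^n = 3^9 = 19683.
Step 3: Hamming bound ⌊q^n / V_q(n,t)⌋ = ⌊19683/19⌋ = 1035.
Step 4: Compare |C| = 1051 to 1035: violated.
The claimed |C| lies above the Hamming bound, so no 3-ary code of length 9 with d ≥ 3 can have 1051 codewords.


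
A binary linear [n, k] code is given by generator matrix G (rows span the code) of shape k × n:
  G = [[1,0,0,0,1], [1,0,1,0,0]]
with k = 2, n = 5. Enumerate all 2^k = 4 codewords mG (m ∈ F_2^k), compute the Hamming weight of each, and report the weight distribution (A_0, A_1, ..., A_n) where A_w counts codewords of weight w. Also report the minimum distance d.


Weight distribution: A_0 = 1, A_2 = 3. Minimum distance d = 2.

Enumerate all 2^2 = 4 messages m ∈ F_2^2.
For each, compute codeword c = mG in F_2^5, then tally its weight.
  m = 00 → c = 00000, weight = 0.
  m = 10 → c = 10001, weight = 2.
  m = 01 → c = 10100, weight = 2.
  m = 11 → c = 00101, weight = 2.
Tally weights:
  weight 0: 1 codewords.
  weight 2: 3 codewords.
Minimum distance d = smallest w > 0 with A_w > 0 = 2.
Sanity: Σ A_w = 4 = 2^2 = 4 ✓.


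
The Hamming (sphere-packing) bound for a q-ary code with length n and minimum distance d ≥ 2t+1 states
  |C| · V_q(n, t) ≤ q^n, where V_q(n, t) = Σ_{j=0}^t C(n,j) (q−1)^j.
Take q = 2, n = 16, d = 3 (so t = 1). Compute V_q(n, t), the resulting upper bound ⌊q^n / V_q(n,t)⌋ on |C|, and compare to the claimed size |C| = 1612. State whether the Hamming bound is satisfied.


V_q(n, t) = 17, q^n = 65536, Hamming bound = 3855, |C| = 1612 ≤ bound (satisfied).

Step 1: Compute V_q(n, t) = Σ_{j=0}^1 C(n, j) (q−1)^j.
  j = 0: C(16,0)·(1)^0 = 1·1 = 1.
  j = 1: C(16,1)·(1)^1 = 16·1 = 16.
  V_q(n, t) = 1 + 16 = 17.
Step 2: q^n = 2^16 = 65536.
Step 3: Hamming bound ⌊q^n / V_q(n,t)⌋ = ⌊65536/17⌋ = 3855.
Step 4: Compare |C| = 1612 to 3855: satisfied.
The claimed |C| lies below the Hamming bound.


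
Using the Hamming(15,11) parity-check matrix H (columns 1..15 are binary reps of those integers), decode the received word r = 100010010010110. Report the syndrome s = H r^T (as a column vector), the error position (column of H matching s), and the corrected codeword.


s = (0, 1, 0, 0)^T, error position = 4, corrected codeword c = 100110010010110

Compute s = H r^T mod 2 one row at a time:
  s_1 = 1 + 0 + 0 + 1 + 0 + 1 + 1 + 0 = 4 ≡ 0 (mod 2).
  s_2 = 0 + 1 + 0 + 0 + 0 + 1 + 1 + 0 = 3 ≡ 1 (mod 2).
  s_3 = 0 + 0 + 0 + 0 + 0 + 1 + 1 + 0 = 2 ≡ 0 (mod 2).
  s_4 = 1 + 0 + 1 + 0 + 0 + 1 + 1 + 0 = 4 ≡ 0 (mod 2).
s = (0, 1, 0, 0)^T — this equals column 4 of H (binary 0100), so error is at position 4.
Correct: flip bit 4 of r = 100010010010110 to get c = 100110010010110.


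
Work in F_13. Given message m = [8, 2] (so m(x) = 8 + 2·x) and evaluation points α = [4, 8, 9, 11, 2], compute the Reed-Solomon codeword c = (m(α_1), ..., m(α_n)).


c = [3, 11, 0, 4, 12]

Message polynomial: m(x) = 8 + 2·x (mod 13).
For each evaluation point α_i, compute m(α_i) mod 13:
  α_1 = 4: Horner steps 2 → 3, so m(4) = 3.
  α_2 = 8: Horner steps 2 → 11, so m(8) = 11.
  α_3 = 9: Horner steps 2 → 0, so m(9) = 0.
  α_4 = 11: Horner steps 2 → 4, so m(11) = 4.
  α_5 = 2: Horner steps 2 → 12, so m(2) = 12.
Codeword c = [3, 11, 0, 4, 12] ∈ F_13^5.


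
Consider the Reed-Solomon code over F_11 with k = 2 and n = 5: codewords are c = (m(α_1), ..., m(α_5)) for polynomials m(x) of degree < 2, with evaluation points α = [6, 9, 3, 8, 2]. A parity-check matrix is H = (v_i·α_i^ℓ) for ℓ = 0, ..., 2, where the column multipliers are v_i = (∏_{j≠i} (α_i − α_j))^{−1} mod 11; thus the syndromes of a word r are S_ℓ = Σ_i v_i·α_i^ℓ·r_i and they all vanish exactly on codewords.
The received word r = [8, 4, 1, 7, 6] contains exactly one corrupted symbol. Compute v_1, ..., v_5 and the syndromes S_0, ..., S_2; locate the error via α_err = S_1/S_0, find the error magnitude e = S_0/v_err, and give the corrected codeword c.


S = (7, 1, 8), error at position 4, error magnitude e = 9, c = [8, 4, 1, 9, 6].

Step 1: column multipliers v_i = (∏_{j≠i}(α_i − α_j))^{−1} mod 11.
  i = 1 (α = 6): (6−9)(6−3)(6−8)(6−2) = (−3)·3·(−2)·4 = 72 ≡ 6, so v_1 = 6^{−1} = 2 (mod 11).
  i = 2 (α = 9): (9−6)(9−3)(9−8)(9−2) = 3·6·1·7 = 126 ≡ 5, so v_2 = 5^{−1} = 9 (mod 11).
  i = 3 (α = 3): (3−6)(3−9)(3−8)(3−2) = (−3)·(−6)·(−5)·1 = −90 ≡ 9, so v_3 = 9^{−1} = 5 (mod 11).
  i = 4 (α = 8): (8−6)(8−9)(8−3)(8−2) = 2·(−1)·5·6 = −60 ≡ 6, so v_4 = 6^{−1} = 2 (mod 11).
  i = 5 (α = 2): (2−6)(2−9)(2−3)(2−8) = (−4)·(−7)·(−1)·(−6) = 168 ≡ 3, so v_5 = 3^{−1} = 4 (mod 11).
  v = [2, 9, 5, 2, 4].
Step 2: syndromes of r = [8, 4, 1, 7, 6] (all sums mod 11).
  S_0 = Σ v_i r_i = 2·8 + 9·4 + 5·1 + 2·7 + 4·6 = 95 ≡ 7.
  S_1 = Σ v_i α_i r_i = 2·6·8 + 9·9·4 + 5·3·1 + 2·8·7 + 4·2·6 = 595 ≡ 1.
  α_i^2 mod 11 = [3, 4, 9, 9, 4].
  S_2 = Σ v_i α_i^2 r_i = 2·3·8 + 9·4·4 + 5·9·1 + 2·9·7 + 4·4·6 = 459 ≡ 8.
  S = (7, 1, 8) ≠ 0, so r is not a codeword (an error is present).
Step 3: locate the error. For a single error e at position i, S_ℓ = v_i·e·α_i^ℓ, so α_err = S_1/S_0.
  S_0^{−1} = 7^{−1} = 8 (mod 11), so α_err = 1·8 = 8 ≡ 8 = α_4. Error position i = 4.
  Consistency check: S_2/S_1 = 8·1 = 8 ≡ 8 = α_err ✓ (single-error assumption holds).
Step 4: error magnitude e = S_0/v_4 = S_0·∏_{j≠4}(α_4 − α_j) = 7·6 = 42 ≡ 9 (mod 11).
Step 5: correct position 4: c_4 = r_4 − e = 7 − 9 ≡ 9 (mod 11). Hence c = [8, 4, 1, 9, 6].
  Check: interpolating c through the α_i gives m(x) = 5 + 6·x (degree < 2) with m(α_i) = c_i for every i, so c is indeed a codeword.


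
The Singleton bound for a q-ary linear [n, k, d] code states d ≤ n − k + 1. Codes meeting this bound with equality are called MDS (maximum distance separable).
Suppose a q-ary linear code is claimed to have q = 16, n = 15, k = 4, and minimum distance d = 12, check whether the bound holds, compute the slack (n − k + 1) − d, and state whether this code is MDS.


Singleton RHS = n − k + 1 = 12, slack = 0, bound satisfied, MDS.

Singleton bound: d ≤ n − k + 1.
Here n = 15, k = 4, so n − k + 1 = 12.
Given d = 12, check d ≤ 12: YES.
Slack = (n − k + 1) − d = 0.
The code is MDS (slack = 0).
Description: the claimed parameters are [15, 4, 12]_16; such a code would be MDS (meets Singleton bound).


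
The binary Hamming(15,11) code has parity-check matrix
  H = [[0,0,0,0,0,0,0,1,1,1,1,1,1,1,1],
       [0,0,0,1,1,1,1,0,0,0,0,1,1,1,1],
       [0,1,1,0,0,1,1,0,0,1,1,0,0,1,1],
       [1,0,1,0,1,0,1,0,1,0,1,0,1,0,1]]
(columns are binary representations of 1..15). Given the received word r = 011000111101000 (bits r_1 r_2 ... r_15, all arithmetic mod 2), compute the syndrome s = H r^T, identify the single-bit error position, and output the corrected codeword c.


s = (0, 0, 0, 1)^T, error position = 1, corrected codeword c = 111000111101000

Compute s = H r^T mod 2 one row at a time:
  s_1 = 1 + 1 + 1 + 0 + 1 + 0 + 0 + 0 = 4 ≡ 0 (mod 2).
  s_2 = 0 + 0 + 0 + 1 + 1 + 0 + 0 + 0 = 2 ≡ 0 (mod 2).
  s_3 = 1 + 1 + 0 + 1 + 1 + 0 + 0 + 0 = 4 ≡ 0 (mod 2).
  s_4 = 0 + 1 + 0 + 1 + 1 + 0 + 0 + 0 = 3 ≡ 1 (mod 2).
s = (0, 0, 0, 1)^T — this equals column 1 of H (binary 0001), so error is at position 1.
Correct: flip bit 1 of r = 011000111101000 to get c = 111000111101000.


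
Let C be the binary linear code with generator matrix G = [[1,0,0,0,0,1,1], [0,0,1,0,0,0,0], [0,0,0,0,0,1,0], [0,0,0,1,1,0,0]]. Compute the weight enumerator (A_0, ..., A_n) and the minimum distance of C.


Weight distribution: A_0 = 1, A_1 = 2, A_2 = 3, A_3 = 4, A_4 = 3, A_5 = 2, A_6 = 1. Minimum distance d = 1.

Enumerate all 2^4 = 16 messages m ∈ F_2^4.
For each, compute codeword c = mG in F_2^7, then tally its weight.
  m = 0000 → c = 0000000, weight = 0.
  m = 1000 → c = 1000011, weight = 3.
  m = 0100 → c = 0010000, weight = 1.
  m = 1100 → c = 1010011, weight = 4.
  m = 0010 → c = 0000010, weight = 1.
  m = 1010 → c = 1000001, weight = 2.
  m = 0110 → c = 0010010, weight = 2.
  m = 1110 → c = 1010001, weight = 3.
  m = 0001 → c = 0001100, weight = 2.
  m = 1001 → c = 1001111, weight = 5.
  m = 0101 → c = 0011100, weight = 3.
  m = 1101 → c = 1011111, weight = 6.
  m = 0011 → c = 0001110, weight = 3.
  m = 1011 → c = 1001101, weight = 4.
  m = 0111 → c = 0011110, weight = 4.
  m = 1111 → c = 1011101, weight = 5.
Tally weights:
  weight 0: 1 codewords.
  weight 1: 2 codewords.
  weight 2: 3 codewords.
  weight 3: 4 codewords.
  weight 4: 3 codewords.
  weight 5: 2 codewords.
  weight 6: 1 codewords.
Minimum distance d = smallest w > 0 with A_w > 0 = 1.
Sanity: Σ A_w = 16 = 2^4 = 16 ✓.


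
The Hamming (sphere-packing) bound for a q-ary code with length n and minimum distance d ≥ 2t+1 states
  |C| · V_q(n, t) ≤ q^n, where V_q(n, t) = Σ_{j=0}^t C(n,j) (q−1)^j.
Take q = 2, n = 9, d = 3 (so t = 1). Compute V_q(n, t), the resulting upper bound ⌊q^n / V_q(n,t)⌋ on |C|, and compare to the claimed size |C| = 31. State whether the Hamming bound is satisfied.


V_q(n, t) = 10, q^n = 512, Hamming bound = 51, |C| = 31 ≤ bound (satisfied).

Step 1: Compute V_q(n, t) = Σ_{j=0}^1 C(n, j) (q−1)^j.
  j = 0: C(9,0)·(1)^0 = 1·1 = 1.
  j = 1: C(9,1)·(1)^1 = 9·1 = 9.
  V_q(n, t) = 1 + 9 = 10.
Step 2: q^n = 2^9 = 512.
Step 3: Hamming bound ⌊q^n / V_q(n,t)⌋ = ⌊512/10⌋ = 51.
Step 4: Compare |C| = 31 to 51: satisfied.
The claimed |C| lies below the Hamming bound.


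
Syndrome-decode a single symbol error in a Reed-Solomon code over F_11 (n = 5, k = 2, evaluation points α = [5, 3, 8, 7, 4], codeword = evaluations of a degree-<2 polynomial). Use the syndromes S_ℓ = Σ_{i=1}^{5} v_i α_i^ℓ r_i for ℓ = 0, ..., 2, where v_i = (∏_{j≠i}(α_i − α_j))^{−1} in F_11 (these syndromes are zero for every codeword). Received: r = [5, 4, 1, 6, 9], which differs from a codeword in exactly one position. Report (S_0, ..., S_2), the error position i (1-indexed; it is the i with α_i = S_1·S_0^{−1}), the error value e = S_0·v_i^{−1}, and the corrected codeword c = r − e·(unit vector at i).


S = (1, 4, 5), error at position 5, error magnitude e = 10, c = [5, 4, 1, 6, 10].

Step 1: column multipliers v_i = (∏_{j≠i}(α_i − α_j))^{−1} mod 11.
  i = 1 (α = 5): (5−3)(5−8)(5−7)(5−4) = 2·(−3)·(−2)·1 = 12 ≡ 1, so v_1 = 1^{−1} = 1 (mod 11).
  i = 2 (α = 3): (3−5)(3−8)(3−7)(3−4) = (−2)·(−5)·(−4)·(−1) = 40 ≡ 7, so v_2 = 7^{−1} = 8 (mod 11).
  i = 3 (α = 8): (8−5)(8−3)(8−7)(8−4) = 3·5·1·4 = 60 ≡ 5, so v_3 = 5^{−1} = 9 (mod 11).
  i = 4 (α = 7): (7−5)(7−3)(7−8)(7−4) = 2·4·(−1)·3 = −24 ≡ 9, so v_4 = 9^{−1} = 5 (mod 11).
  i = 5 (α = 4): (4−5)(4−3)(4−8)(4−7) = (−1)·1·(−4)·(−3) = −12 ≡ 10, so v_5 = 10^{−1} = 10 (mod 11).
  v = [1, 8, 9, 5, 10].
Step 2: syndromes of r = [5, 4, 1, 6, 9] (all sums mod 11).
  S_0 = Σ v_i r_i = 1·5 + 8·4 + 9·1 + 5·6 + 10·9 = 166 ≡ 1.
  S_1 = Σ v_i α_i r_i = 1·5·5 + 8·3·4 + 9·8·1 + 5·7·6 + 10·4·9 = 763 ≡ 4.
  α_i^2 mod 11 = [3, 9, 9, 5, 5].
  S_2 = Σ v_i α_i^2 r_i = 1·3·5 + 8·9·4 + 9·9·1 + 5·5·6 + 10·5·9 = 984 ≡ 5.
  S = (1, 4, 5) ≠ 0, so r is not a codeword (an error is present).
Step 3: locate the error. For a single error e at position i, S_ℓ = v_i·e·α_i^ℓ, so α_err = S_1/S_0.
  S_0^{−1} = 1^{−1} = 1 (mod 11), so α_err = 4·1 = 4 ≡ 4 = α_5. Error position i = 5.
  Consistency check: S_2/S_1 = 5·3 = 15 ≡ 4 = α_err ✓ (single-error assumption holds).
Step 4: error magnitude e = S_0/v_5 = S_0·∏_{j≠5}(α_5 − α_j) = 1·10 = 10 ≡ 10 (mod 11).
Step 5: correct position 5: c_5 = r_5 − e = 9 − 10 ≡ 10 (mod 11). Hence c = [5, 4, 1, 6, 10].
  Check: interpolating c through the α_i gives m(x) = 8 + 6·x (degree < 2) with m(α_i) = c_i for every i, so c is indeed a codeword.


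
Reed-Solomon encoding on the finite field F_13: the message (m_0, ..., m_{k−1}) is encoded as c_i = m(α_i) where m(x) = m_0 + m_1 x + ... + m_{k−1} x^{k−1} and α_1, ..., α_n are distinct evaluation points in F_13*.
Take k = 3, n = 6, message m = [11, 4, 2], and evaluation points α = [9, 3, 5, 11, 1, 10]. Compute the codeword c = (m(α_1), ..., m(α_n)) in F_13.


c = [1, 2, 3, 11, 4, 4]

Message polynomial: m(x) = 11 + 4·x + 2·x^2 (mod 13).
For each evaluation point α_i, compute m(α_i) mod 13:
  α_1 = 9: Horner steps 2 → 9 → 1, so m(9) = 1.
  α_2 = 3: Horner steps 2 → 10 → 2, so m(3) = 2.
  α_3 = 5: Horner steps 2 → 1 → 3, so m(5) = 3.
  α_4 = 11: Horner steps 2 → 0 → 11, so m(11) = 11.
  α_5 = 1: Horner steps 2 → 6 → 4, so m(1) = 4.
  α_6 = 10: Horner steps 2 → 11 → 4, so m(10) = 4.
Codeword c = [1, 2, 3, 11, 4, 4] ∈ F_13^6.


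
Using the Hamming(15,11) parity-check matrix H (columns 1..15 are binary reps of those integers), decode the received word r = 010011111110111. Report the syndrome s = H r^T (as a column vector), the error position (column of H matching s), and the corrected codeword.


s = (1, 0, 1, 0)^T, error position = 10, corrected codeword c = 010011111010111

Compute s = H r^T mod 2 one row at a time:
  s_1 = 1 + 1 + 1 + 1 + 0 + 1 + 1 + 1 = 7 ≡ 1 (mod 2).
  s_2 = 0 + 1 + 1 + 1 + 0 + 1 + 1 + 1 = 6 ≡ 0 (mod 2).
  s_3 = 1 + 0 + 1 + 1 + 1 + 1 + 1 + 1 = 7 ≡ 1 (mod 2).
  s_4 = 0 + 0 + 1 + 1 + 1 + 1 + 1 + 1 = 6 ≡ 0 (mod 2).
s = (1, 0, 1, 0)^T — this equals column 10 of H (binary 1010), so error is at position 10.
Correct: flip bit 10 of r = 010011111110111 to get c = 010011111010111.


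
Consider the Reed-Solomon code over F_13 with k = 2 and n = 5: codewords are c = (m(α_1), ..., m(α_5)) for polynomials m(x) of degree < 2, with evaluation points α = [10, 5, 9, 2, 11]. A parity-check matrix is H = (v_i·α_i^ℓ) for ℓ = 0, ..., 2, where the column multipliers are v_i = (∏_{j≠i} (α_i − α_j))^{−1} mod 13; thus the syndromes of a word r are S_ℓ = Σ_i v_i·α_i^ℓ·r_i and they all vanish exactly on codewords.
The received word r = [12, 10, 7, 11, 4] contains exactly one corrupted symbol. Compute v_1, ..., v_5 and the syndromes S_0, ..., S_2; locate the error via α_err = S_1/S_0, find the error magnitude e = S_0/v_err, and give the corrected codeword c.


S = (9, 6, 4), error at position 2, error magnitude e = 10, c = [12, 0, 7, 11, 4].

Step 1: column multipliers v_i = (∏_{j≠i}(α_i − α_j))^{−1} mod 13.
  i = 1 (α = 10): (10−5)(10−9)(10−2)(10−11) = 5·1·8·(−1) = −40 ≡ 12, so v_1 = 12^{−1} = 12 (mod 13).
  i = 2 (α = 5): (5−10)(5−9)(5−2)(5−11) = (−5)·(−4)·3·(−6) = −360 ≡ 4, so v_2 = 4^{−1} = 10 (mod 13).
  i = 3 (α = 9): (9−10)(9−5)(9−2)(9−11) = (−1)·4·7·(−2) = 56 ≡ 4, so v_3 = 4^{−1} = 10 (mod 13).
  i = 4 (α = 2): (2−10)(2−5)(2−9)(2−11) = (−8)·(−3)·(−7)·(−9) = 1512 ≡ 4, so v_4 = 4^{−1} = 10 (mod 13).
  i = 5 (α = 11): (11−10)(11−5)(11−9)(11−2) = 1·6·2·9 = 108 ≡ 4, so v_5 = 4^{−1} = 10 (mod 13).
  v = [12, 10, 10, 10, 10].
Step 2: syndromes of r = [12, 10, 7, 11, 4] (all sums mod 13).
  S_0 = Σ v_i r_i = 12·12 + 10·10 + 10·7 + 10·11 + 10·4 = 464 ≡ 9.
  S_1 = Σ v_i α_i r_i = 12·10·12 + 10·5·10 + 10·9·7 + 10·2·11 + 10·11·4 = 3230 ≡ 6.
  α_i^2 mod 13 = [9, 12, 3, 4, 4].
  S_2 = Σ v_i α_i^2 r_i = 12·9·12 + 10·12·10 + 10·3·7 + 10·4·11 + 10·4·4 = 3306 ≡ 4.
  S = (9, 6, 4) ≠ 0, so r is not a codeword (an error is present).
Step 3: locate the error. For a single error e at position i, S_ℓ = v_i·e·α_i^ℓ, so α_err = S_1/S_0.
  S_0^{−1} = 9^{−1} = 3 (mod 13), so α_err = 6·3 = 18 ≡ 5 = α_2. Error position i = 2.
  Consistency check: S_2/S_1 = 4·11 = 44 ≡ 5 = α_err ✓ (single-error assumption holds).
Step 4: error magnitude e = S_0/v_2 = S_0·∏_{j≠2}(α_2 − α_j) = 9·4 = 36 ≡ 10 (mod 13).
Step 5: correct position 2: c_2 = r_2 − e = 10 − 10 ≡ 0 (mod 13). Hence c = [12, 0, 7, 11, 4].
  Check: interpolating c through the α_i gives m(x) = 1 + 5·x (degree < 2) with m(α_i) = c_i for every i, so c is indeed a codeword.


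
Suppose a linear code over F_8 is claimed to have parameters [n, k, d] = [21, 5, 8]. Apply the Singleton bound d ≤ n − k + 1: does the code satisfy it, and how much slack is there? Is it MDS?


Singleton RHS = n − k + 1 = 17, slack = 9, bound satisfied, not MDS.

Singleton bound: d ≤ n − k + 1.
Here n = 21, k = 5, so n − k + 1 = 17.
Given d = 8, check d ≤ 17: YES.
Slack = (n − k + 1) − d = 9.
The code is NOT MDS (slack = 9 > 0).
Description: the claimed parameters are [21, 5, 8]_8; such a code would be non-MDS.


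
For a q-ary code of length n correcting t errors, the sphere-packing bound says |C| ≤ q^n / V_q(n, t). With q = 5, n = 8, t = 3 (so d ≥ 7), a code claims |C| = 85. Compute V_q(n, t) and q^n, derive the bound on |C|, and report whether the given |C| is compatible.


V_q(n, t) = 4065, q^n = 390625, Hamming bound = 96, |C| = 85 ≤ bound (satisfied).

Step 1: Compute V_q(n, t) = Σ_{j=0}^3 C(n, j) (q−1)^j.
  j = 0: C(8,0)·(4)^0 = 1·1 = 1.
  j = 1: C(8,1)·(4)^1 = 8·4 = 32.
  j = 2: C(8,2)·(4)^2 = 28·16 = 448.
  j = 3: C(8,3)·(4)^3 = 56·64 = 3584.
  V_q(n, t) = 1 + 32 + 448 + 3584 = 4065.
Step 2: q^n = 5^8 = 390625.
Step 3: Hamming bound ⌊q^n / V_q(n,t)⌋ = ⌊390625/4065⌋ = 96.
Step 4: Compare |C| = 85 to 96: satisfied.
The claimed |C| lies below the Hamming bound.


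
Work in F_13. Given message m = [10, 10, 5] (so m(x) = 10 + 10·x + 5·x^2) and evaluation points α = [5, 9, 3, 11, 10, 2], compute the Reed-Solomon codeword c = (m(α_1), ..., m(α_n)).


c = [3, 11, 7, 10, 12, 11]

Message polynomial: m(x) = 10 + 10·x + 5·x^2 (mod 13).
For each evaluation point α_i, compute m(α_i) mod 13:
  α_1 = 5: Horner steps 5 → 9 → 3, so m(5) = 3.
  α_2 = 9: Horner steps 5 → 3 → 11, so m(9) = 11.
  α_3 = 3: Horner steps 5 → 12 → 7, so m(3) = 7.
  α_4 = 11: Horner steps 5 → 0 → 10, so m(11) = 10.
  α_5 = 10: Horner steps 5 → 8 → 12, so m(10) = 12.
  α_6 = 2: Horner steps 5 → 7 → 11, so m(2) = 11.
Codeword c = [3, 11, 7, 10, 12, 11] ∈ F_13^6.


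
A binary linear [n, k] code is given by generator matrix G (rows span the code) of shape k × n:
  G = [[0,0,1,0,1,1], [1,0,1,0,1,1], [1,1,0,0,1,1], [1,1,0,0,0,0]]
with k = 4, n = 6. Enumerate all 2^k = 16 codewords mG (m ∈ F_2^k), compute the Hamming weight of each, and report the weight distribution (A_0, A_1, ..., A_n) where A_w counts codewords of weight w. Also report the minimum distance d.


Weight distribution: A_0 = 1, A_1 = 3, A_2 = 4, A_3 = 4, A_4 = 3, A_5 = 1. Minimum distance d = 1.

Enumerate all 2^4 = 16 messages m ∈ F_2^4.
For each, compute codeword c = mG in F_2^6, then tally its weight.
  m = 0000 → c = 000000, weight = 0.
  m = 1000 → c = 001011, weight = 3.
  m = 0100 → c = 101011, weight = 4.
  m = 1100 → c = 100000, weight = 1.
  m = 0010 → c = 110011, weight = 4.
  m = 1010 → c = 111000, weight = 3.
  m = 0110 → c = 011000, weight = 2.
  m = 1110 → c = 010011, weight = 3.
  m = 0001 → c = 110000, weight = 2.
  m = 1001 → c = 111011, weight = 5.
  m = 0101 → c = 011011, weight = 4.
  m = 1101 → c = 010000, weight = 1.
  m = 0011 → c = 000011, weight = 2.
  m = 1011 → c = 001000, weight = 1.
  m = 0111 → c = 101000, weight = 2.
  m = 1111 → c = 100011, weight = 3.
Tally weights:
  weight 0: 1 codewords.
  weight 1: 3 codewords.
  weight 2: 4 codewords.
  weight 3: 4 codewords.
  weight 4: 3 codewords.
  weight 5: 1 codewords.
Minimum distance d = smallest w > 0 with A_w > 0 = 1.
Sanity: Σ A_w = 16 = 2^4 = 16 ✓.


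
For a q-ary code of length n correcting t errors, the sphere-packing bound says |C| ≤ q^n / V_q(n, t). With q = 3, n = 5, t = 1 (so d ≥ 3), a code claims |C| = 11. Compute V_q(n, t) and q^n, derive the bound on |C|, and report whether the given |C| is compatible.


V_q(n, t) = 11, q^n = 243, Hamming bound = 22, |C| = 11 ≤ bound (satisfied).

Step 1: Compute V_q(n, t) = Σ_{j=0}^1 C(n, j) (q−1)^j.
  j = 0: C(5,0)·(2)^0 = 1·1 = 1.
  j = 1: C(5,1)·(2)^1 = 5·2 = 10.
  V_q(n, t) = 1 + 10 = 11.
Step 2: q^n = 3^5 = 243.
Step 3: Hamming bound ⌊q^n / V_q(n,t)⌋ = ⌊243/11⌋ = 22.
Step 4: Compare |C| = 11 to 22: satisfied.
The claimed |C| lies below the Hamming bound.


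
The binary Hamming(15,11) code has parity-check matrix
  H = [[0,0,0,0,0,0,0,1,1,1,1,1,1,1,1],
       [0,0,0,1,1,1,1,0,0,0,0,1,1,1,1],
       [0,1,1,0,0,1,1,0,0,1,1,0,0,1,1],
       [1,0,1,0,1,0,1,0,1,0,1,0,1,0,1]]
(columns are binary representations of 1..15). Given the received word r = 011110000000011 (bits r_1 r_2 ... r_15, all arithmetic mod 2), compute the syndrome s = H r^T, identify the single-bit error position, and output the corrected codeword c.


s = (0, 0, 0, 1)^T, error position = 1, corrected codeword c = 111110000000011

Compute s = H r^T mod 2 one row at a time:
  s_1 = 0 + 0 + 0 + 0 + 0 + 0 + 1 + 1 = 2 ≡ 0 (mod 2).
  s_2 = 1 + 1 + 0 + 0 + 0 + 0 + 1 + 1 = 4 ≡ 0 (mod 2).
  s_3 = 1 + 1 + 0 + 0 + 0 + 0 + 1 + 1 = 4 ≡ 0 (mod 2).
  s_4 = 0 + 1 + 1 + 0 + 0 + 0 + 0 + 1 = 3 ≡ 1 (mod 2).
s = (0, 0, 0, 1)^T — this equals column 1 of H (binary 0001), so error is at position 1.
Correct: flip bit 1 of r = 011110000000011 to get c = 111110000000011.


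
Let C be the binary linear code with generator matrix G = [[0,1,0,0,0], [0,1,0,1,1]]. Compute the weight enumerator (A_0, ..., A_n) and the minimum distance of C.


Weight distribution: A_0 = 1, A_1 = 1, A_2 = 1, A_3 = 1. Minimum distance d = 1.

Enumerate all 2^2 = 4 messages m ∈ F_2^2.
For each, compute codeword c = mG in F_2^5, then tally its weight.
  m = 00 → c = 00000, weight = 0.
  m = 10 → c = 01000, weight = 1.
  m = 01 → c = 01011, weight = 3.
  m = 11 → c = 00011, weight = 2.
Tally weights:
  weight 0: 1 codewords.
  weight 1: 1 codewords.
  weight 2: 1 codewords.
  weight 3: 1 codewords.
Minimum distance d = smallest w > 0 with A_w > 0 = 1.
Sanity: Σ A_w = 4 = 2^2 = 4 ✓.


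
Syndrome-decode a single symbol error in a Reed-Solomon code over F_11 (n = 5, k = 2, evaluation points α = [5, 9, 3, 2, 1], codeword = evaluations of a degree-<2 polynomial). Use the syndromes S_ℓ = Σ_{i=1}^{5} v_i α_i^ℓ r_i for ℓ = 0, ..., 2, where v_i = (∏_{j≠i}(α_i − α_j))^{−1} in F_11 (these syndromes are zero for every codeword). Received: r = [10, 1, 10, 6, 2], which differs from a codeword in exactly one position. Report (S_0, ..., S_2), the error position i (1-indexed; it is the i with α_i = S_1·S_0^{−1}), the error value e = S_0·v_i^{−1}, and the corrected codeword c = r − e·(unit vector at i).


S = (1, 5, 3), error at position 1, error magnitude e = 3, c = [7, 1, 10, 6, 2].

Step 1: column multipliers v_i = (∏_{j≠i}(α_i − α_j))^{−1} mod 11.
  i = 1 (α = 5): (5−9)(5−3)(5−2)(5−1) = (−4)·2·3·4 = −96 ≡ 3, so v_1 = 3^{−1} = 4 (mod 11).
  i = 2 (α = 9): (9−5)(9−3)(9−2)(9−1) = 4·6·7·8 = 1344 ≡ 2, so v_2 = 2^{−1} = 6 (mod 11).
  i = 3 (α = 3): (3−5)(3−9)(3−2)(3−1) = (−2)·(−6)·1·2 = 24 ≡ 2, so v_3 = 2^{−1} = 6 (mod 11).
  i = 4 (α = 2): (2−5)(2−9)(2−3)(2−1) = (−3)·(−7)·(−1)·1 = −21 ≡ 1, so v_4 = 1^{−1} = 1 (mod 11).
  i = 5 (α = 1): (1−5)(1−9)(1−3)(1−2) = (−4)·(−8)·(−2)·(−1) = 64 ≡ 9, so v_5 = 9^{−1} = 5 (mod 11).
  v = [4, 6, 6, 1, 5].
Step 2: syndromes of r = [10, 1, 10, 6, 2] (all sums mod 11).
  S_0 = Σ v_i r_i = 4·10 + 6·1 + 6·10 + 1·6 + 5·2 = 122 ≡ 1.
  S_1 = Σ v_i α_i r_i = 4·5·10 + 6·9·1 + 6·3·10 + 1·2·6 + 5·1·2 = 456 ≡ 5.
  α_i^2 mod 11 = [3, 4, 9, 4, 1].
  S_2 = Σ v_i α_i^2 r_i = 4·3·10 + 6·4·1 + 6·9·10 + 1·4·6 + 5·1·2 = 718 ≡ 3.
  S = (1, 5, 3) ≠ 0, so r is not a codeword (an error is present).
Step 3: locate the error. For a single error e at position i, S_ℓ = v_i·e·α_i^ℓ, so α_err = S_1/S_0.
  S_0^{−1} = 1^{−1} = 1 (mod 11), so α_err = 5·1 = 5 ≡ 5 = α_1. Error position i = 1.
  Consistency check: S_2/S_1 = 3·9 = 27 ≡ 5 = α_err ✓ (single-error assumption holds).
Step 4: error magnitude e = S_0/v_1 = S_0·∏_{j≠1}(α_1 − α_j) = 1·3 = 3 ≡ 3 (mod 11).
Step 5: correct position 1: c_1 = r_1 − e = 10 − 3 ≡ 7 (mod 11). Hence c = [7, 1, 10, 6, 2].
  Check: interpolating c through the α_i gives m(x) = 9 + 4·x (degree < 2) with m(α_i) = c_i for every i, so c is indeed a codeword.


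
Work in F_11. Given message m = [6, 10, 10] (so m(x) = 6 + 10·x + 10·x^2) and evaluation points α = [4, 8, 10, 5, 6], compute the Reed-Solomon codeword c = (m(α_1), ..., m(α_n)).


c = [8, 0, 6, 9, 8]

Message polynomial: m(x) = 6 + 10·x + 10·x^2 (mod 11).
For each evaluation point α_i, compute m(α_i) mod 11:
  α_1 = 4: Horner steps 10 → 6 → 8, so m(4) = 8.
  α_2 = 8: Horner steps 10 → 2 → 0, so m(8) = 0.
  α_3 = 10: Horner steps 10 → 0 → 6, so m(10) = 6.
  α_4 = 5: Horner steps 10 → 5 → 9, so m(5) = 9.
  α_5 = 6: Horner steps 10 → 4 → 8, so m(6) = 8.
Codeword c = [8, 0, 6, 9, 8] ∈ F_11^5.


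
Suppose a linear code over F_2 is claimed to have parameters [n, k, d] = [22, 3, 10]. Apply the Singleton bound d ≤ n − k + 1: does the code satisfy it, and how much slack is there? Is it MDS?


Singleton RHS = n − k + 1 = 20, slack = 10, bound satisfied, not MDS.

Singleton bound: d ≤ n − k + 1.
Here n = 22, k = 3, so n − k + 1 = 20.
Given d = 10, check d ≤ 20: YES.
Slack = (n − k + 1) − d = 10.
The code is NOT MDS (slack = 10 > 0).
Description: the claimed parameters are [22, 3, 10]_2; such a code would be non-MDS.


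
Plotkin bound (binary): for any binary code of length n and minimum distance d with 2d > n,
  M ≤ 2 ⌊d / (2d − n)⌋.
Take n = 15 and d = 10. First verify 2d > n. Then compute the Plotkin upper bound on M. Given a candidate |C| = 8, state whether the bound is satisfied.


Plotkin bound M ≤ 4; given |C| = 8 > bound (violated).

Check applicability: 2d = 20, n = 15.
2d − n = 5 > 0, so Plotkin applies.
Compute d/(2d−n) = 10/5 ≈ 2.0000.
⌊d/(2d−n)⌋ = 2.
Plotkin bound: M ≤ 2·2 = 4.
Given |C| = 8, check: VIOLATED.
This |C| is above the Plotkin bound, so no binary code with n = 15, d = 10 and 8 codewords exists.


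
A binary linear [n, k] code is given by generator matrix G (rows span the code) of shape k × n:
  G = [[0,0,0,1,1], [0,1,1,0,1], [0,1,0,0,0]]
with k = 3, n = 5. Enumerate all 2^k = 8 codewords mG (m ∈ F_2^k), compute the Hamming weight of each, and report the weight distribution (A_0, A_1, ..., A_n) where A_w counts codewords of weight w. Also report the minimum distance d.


Weight distribution: A_0 = 1, A_1 = 1, A_2 = 3, A_3 = 3. Minimum distance d = 1.

Enumerate all 2^3 = 8 messages m ∈ F_2^3.
For each, compute codeword c = mG in F_2^5, then tally its weight.
  m = 000 → c = 00000, weight = 0.
  m = 100 → c = 00011, weight = 2.
  m = 010 → c = 01101, weight = 3.
  m = 110 → c = 01110, weight = 3.
  m = 001 → c = 01000, weight = 1.
  m = 101 → c = 01011, weight = 3.
  m = 011 → c = 00101, weight = 2.
  m = 111 → c = 00110, weight = 2.
Tally weights:
  weight 0: 1 codewords.
  weight 1: 1 codewords.
  weight 2: 3 codewords.
  weight 3: 3 codewords.
Minimum distance d = smallest w > 0 with A_w > 0 = 1.
Sanity: Σ A_w = 8 = 2^3 = 8 ✓.


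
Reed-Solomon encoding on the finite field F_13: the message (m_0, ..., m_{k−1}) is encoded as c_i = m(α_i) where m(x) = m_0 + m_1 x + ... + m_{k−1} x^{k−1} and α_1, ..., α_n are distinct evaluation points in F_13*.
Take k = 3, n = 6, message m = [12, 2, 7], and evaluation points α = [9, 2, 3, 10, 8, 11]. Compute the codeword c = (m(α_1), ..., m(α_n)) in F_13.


c = [12, 5, 3, 4, 8, 10]

Message polynomial: m(x) = 12 + 2·x + 7·x^2 (mod 13).
For each evaluation point α_i, compute m(α_i) mod 13:
  α_1 = 9: Horner steps 7 → 0 → 12, so m(9) = 12.
  α_2 = 2: Horner steps 7 → 3 → 5, so m(2) = 5.
  α_3 = 3: Horner steps 7 → 10 → 3, so m(3) = 3.
  α_4 = 10: Horner steps 7 → 7 → 4, so m(10) = 4.
  α_5 = 8: Horner steps 7 → 6 → 8, so m(8) = 8.
  α_6 = 11: Horner steps 7 → 1 → 10, so m(11) = 10.
Codeword c = [12, 5, 3, 4, 8, 10] ∈ F_13^6.


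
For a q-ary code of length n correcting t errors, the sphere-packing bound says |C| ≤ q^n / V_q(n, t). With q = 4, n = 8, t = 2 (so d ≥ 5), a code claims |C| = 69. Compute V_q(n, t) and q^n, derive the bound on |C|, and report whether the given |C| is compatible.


V_q(n, t) = 277, q^n = 65536, Hamming bound = 236, |C| = 69 ≤ bound (satisfied).

Step 1: Compute V_q(n, t) = Σ_{j=0}^2 C(n, j) (q−1)^j.
  j = 0: C(8,0)·(3)^0 = 1·1 = 1.
  j = 1: C(8,1)·(3)^1 = 8·3 = 24.
  j = 2: C(8,2)·(3)^2 = 28·9 = 252.
  V_q(n, t) = 1 + 24 + 252 = 277.
Step 2: q^n = 4^8 = 65536.
Step 3: Hamming bound ⌊q^n / V_q(n,t)⌋ = ⌊65536/277⌋ = 236.
Step 4: Compare |C| = 69 to 236: satisfied.
The claimed |C| lies below the Hamming bound.


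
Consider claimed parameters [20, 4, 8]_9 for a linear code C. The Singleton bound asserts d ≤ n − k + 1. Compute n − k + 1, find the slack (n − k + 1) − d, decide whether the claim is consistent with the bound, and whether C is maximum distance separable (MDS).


Singleton RHS = n − k + 1 = 17, slack = 9, bound satisfied, not MDS.

Singleton bound: d ≤ n − k + 1.
Here n = 20, k = 4, so n − k + 1 = 17.
Given d = 8, check d ≤ 17: YES.
Slack = (n − k + 1) − d = 9.
The code is NOT MDS (slack = 9 > 0).
Description: the claimed parameters are [20, 4, 8]_9; such a code would be non-MDS.


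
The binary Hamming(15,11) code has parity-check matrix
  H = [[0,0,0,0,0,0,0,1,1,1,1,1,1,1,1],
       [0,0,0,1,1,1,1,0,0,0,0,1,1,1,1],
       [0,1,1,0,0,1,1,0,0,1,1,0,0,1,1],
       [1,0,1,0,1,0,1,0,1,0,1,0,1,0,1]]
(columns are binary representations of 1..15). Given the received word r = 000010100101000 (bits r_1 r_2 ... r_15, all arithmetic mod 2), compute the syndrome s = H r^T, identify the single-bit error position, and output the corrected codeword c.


s = (0, 1, 0, 0)^T, error position = 4, corrected codeword c = 000110100101000

Compute s = H r^T mod 2 one row at a time:
  s_1 = 0 + 0 + 1 + 0 + 1 + 0 + 0 + 0 = 2 ≡ 0 (mod 2).
  s_2 = 0 + 1 + 0 + 1 + 1 + 0 + 0 + 0 = 3 ≡ 1 (mod 2).
  s_3 = 0 + 0 + 0 + 1 + 1 + 0 + 0 + 0 = 2 ≡ 0 (mod 2).
  s_4 = 0 + 0 + 1 + 1 + 0 + 0 + 0 + 0 = 2 ≡ 0 (mod 2).
s = (0, 1, 0, 0)^T — this equals column 4 of H (binary 0100), so error is at position 4.
Correct: flip bit 4 of r = 000010100101000 to get c = 000110100101000.


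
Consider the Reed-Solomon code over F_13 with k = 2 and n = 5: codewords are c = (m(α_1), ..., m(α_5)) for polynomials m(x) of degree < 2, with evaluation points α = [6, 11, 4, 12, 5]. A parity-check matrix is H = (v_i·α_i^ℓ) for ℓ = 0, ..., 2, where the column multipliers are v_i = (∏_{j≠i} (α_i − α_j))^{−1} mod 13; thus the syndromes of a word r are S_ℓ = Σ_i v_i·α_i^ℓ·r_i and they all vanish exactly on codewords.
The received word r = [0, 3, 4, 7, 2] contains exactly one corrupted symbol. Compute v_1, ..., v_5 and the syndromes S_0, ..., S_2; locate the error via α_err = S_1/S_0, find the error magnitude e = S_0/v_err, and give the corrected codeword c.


S = (10, 3, 10), error at position 4, error magnitude e = 6, c = [0, 3, 4, 1, 2].

Step 1: column multipliers v_i = (∏_{j≠i}(α_i − α_j))^{−1} mod 13.
  i = 1 (α = 6): (6−11)(6−4)(6−12)(6−5) = (−5)·2·(−6)·1 = 60 ≡ 8, so v_1 = 8^{−1} = 5 (mod 13).
  i = 2 (α = 11): (11−6)(11−4)(11−12)(11−5) = 5·7·(−1)·6 = −210 ≡ 11, so v_2 = 11^{−1} = 6 (mod 13).
  i = 3 (α = 4): (4−6)(4−11)(4−12)(4−5) = (−2)·(−7)·(−8)·(−1) = 112 ≡ 8, so v_3 = 8^{−1} = 5 (mod 13).
  i = 4 (α = 12): (12−6)(12−11)(12−4)(12−5) = 6·1·8·7 = 336 ≡ 11, so v_4 = 11^{−1} = 6 (mod 13).
  i = 5 (α = 5): (5−6)(5−11)(5−4)(5−12) = (−1)·(−6)·1·(−7) = −42 ≡ 10, so v_5 = 10^{−1} = 4 (mod 13).
  v = [5, 6, 5, 6, 4].
Step 2: syndromes of r = [0, 3, 4, 7, 2] (all sums mod 13).
  S_0 = Σ v_i r_i = 5·0 + 6·3 + 5·4 + 6·7 + 4·2 = 88 ≡ 10.
  S_1 = Σ v_i α_i r_i = 5·6·0 + 6·11·3 + 5·4·4 + 6·12·7 + 4·5·2 = 822 ≡ 3.
  α_i^2 mod 13 = [10, 4, 3, 1, 12].
  S_2 = Σ v_i α_i^2 r_i = 5·10·0 + 6·4·3 + 5·3·4 + 6·1·7 + 4·12·2 = 270 ≡ 10.
  S = (10, 3, 10) ≠ 0, so r is not a codeword (an error is present).
Step 3: locate the error. For a single error e at position i, S_ℓ = v_i·e·α_i^ℓ, so α_err = S_1/S_0.
  S_0^{−1} = 10^{−1} = 4 (mod 13), so α_err = 3·4 = 12 ≡ 12 = α_4. Error position i = 4.
  Consistency check: S_2/S_1 = 10·9 = 90 ≡ 12 = α_err ✓ (single-error assumption holds).
Step 4: error magnitude e = S_0/v_4 = S_0·∏_{j≠4}(α_4 − α_j) = 10·11 = 110 ≡ 6 (mod 13).
Step 5: correct position 4: c_4 = r_4 − e = 7 − 6 ≡ 1 (mod 13). Hence c = [0, 3, 4, 1, 2].
  Check: interpolating c through the α_i gives m(x) = 12 + 11·x (degree < 2) with m(α_i) = c_i for every i, so c is indeed a codeword.


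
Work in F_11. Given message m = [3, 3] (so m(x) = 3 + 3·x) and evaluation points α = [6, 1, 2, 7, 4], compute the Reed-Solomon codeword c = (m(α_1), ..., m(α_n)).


c = [10, 6, 9, 2, 4]

Message polynomial: m(x) = 3 + 3·x (mod 11).
For each evaluation point α_i, compute m(α_i) mod 11:
  α_1 = 6: Horner steps 3 → 10, so m(6) = 10.
  α_2 = 1: Horner steps 3 → 6, so m(1) = 6.
  α_3 = 2: Horner steps 3 → 9, so m(2) = 9.
  α_4 = 7: Horner steps 3 → 2, so m(7) = 2.
  α_5 = 4: Horner steps 3 → 4, so m(4) = 4.
Codeword c = [10, 6, 9, 2, 4] ∈ F_11^5.


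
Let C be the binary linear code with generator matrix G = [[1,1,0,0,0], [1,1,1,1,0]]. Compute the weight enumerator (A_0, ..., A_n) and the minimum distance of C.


Weight distribution: A_0 = 1, A_2 = 2, A_4 = 1. Minimum distance d = 2.

Enumerate all 2^2 = 4 messages m ∈ F_2^2.
For each, compute codeword c = mG in F_2^5, then tally its weight.
  m = 00 → c = 00000, weight = 0.
  m = 10 → c = 11000, weight = 2.
  m = 01 → c = 11110, weight = 4.
  m = 11 → c = 00110, weight = 2.
Tally weights:
  weight 0: 1 codewords.
  weight 2: 2 codewords.
  weight 4: 1 codewords.
Minimum distance d = smallest w > 0 with A_w > 0 = 2.
Sanity: Σ A_w = 4 = 2^2 = 4 ✓.
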